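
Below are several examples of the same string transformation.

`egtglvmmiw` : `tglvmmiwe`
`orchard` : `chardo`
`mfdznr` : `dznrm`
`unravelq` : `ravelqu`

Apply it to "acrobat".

The pattern: move the first 2 characters to the end (rotate left by 2), then delete the last character.
Applying both steps to "acrobat": "robatac", then "robata".

robata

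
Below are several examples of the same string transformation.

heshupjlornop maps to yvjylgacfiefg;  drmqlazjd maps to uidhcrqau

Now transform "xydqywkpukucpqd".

opuhpnbglbltghu

The rule is to shift every letter 9 places backward in the alphabet (wrapping around).
"xydqywkpukucpqd" → "opuhpnbglbltghu".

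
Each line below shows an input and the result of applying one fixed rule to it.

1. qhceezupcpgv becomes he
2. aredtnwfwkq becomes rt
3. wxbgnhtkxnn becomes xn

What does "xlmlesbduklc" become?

le

In each case the input is transformed by: keep one character in every 3, starting at position 2 (positions 2nd, 5th, 8th, ...), then delete the last 2 characters.
"xlmlesbduklc" → "ledl" → "le".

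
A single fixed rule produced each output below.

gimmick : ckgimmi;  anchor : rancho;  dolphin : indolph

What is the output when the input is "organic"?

icorgan

What's happening: move the first 2 characters to the end (rotate left by 2), then move the first 3 characters to the end (rotate left by 3).
Applying both steps to "organic": "ganicor", then "icorgan".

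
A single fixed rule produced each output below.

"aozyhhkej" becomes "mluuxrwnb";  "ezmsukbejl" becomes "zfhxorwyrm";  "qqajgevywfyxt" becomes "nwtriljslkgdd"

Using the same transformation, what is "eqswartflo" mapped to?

fjnegsybrd

Each output is the input with this applied: shift every letter 13 places forward in the alphabet (wrapping around) — i.e. ROT13, then move the first 2 characters to the end (rotate left by 2).
Working it through for "eqswartflo": intermediate "rdfjnegsyb", final "fjnegsybrd".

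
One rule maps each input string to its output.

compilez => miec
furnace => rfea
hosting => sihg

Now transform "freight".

Rule — keep every other character starting from the first (positions 1st, 3rd, 5th, ...), then sort the characters into reverse alphabetical order.
Starting from "freight": after the first operation, "fegt"; after the second, "tgfe".

tgfe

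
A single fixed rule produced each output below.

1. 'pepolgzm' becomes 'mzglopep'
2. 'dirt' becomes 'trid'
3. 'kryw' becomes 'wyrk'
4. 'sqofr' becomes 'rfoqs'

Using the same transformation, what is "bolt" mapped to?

tlob

Looking at the pairs, the operation is to reverse the string.
Doing the same to "bolt": "tlob".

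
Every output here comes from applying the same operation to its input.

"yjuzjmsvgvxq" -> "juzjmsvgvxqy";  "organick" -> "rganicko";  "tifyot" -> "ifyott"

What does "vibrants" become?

ibrantsv

The transformation: move the first character to the end.
"vibrants" → "ibrantsv".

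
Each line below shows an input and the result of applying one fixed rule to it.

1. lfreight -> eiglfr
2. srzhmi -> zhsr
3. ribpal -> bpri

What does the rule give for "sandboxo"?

dbosan

The pattern: delete the last 2 characters, then swap the front and back halves of the string.
On "sandboxo": the first step gives "sandbo", and the second then gives "dbosan".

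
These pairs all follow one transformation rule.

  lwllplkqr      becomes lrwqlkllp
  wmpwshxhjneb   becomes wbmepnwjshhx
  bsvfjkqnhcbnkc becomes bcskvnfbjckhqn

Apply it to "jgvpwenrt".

What's happening: take characters alternately from the front and the back (1st, last, 2nd, 2nd-last, ...).
Applying that to "jgvpwenrt" gives "jtgrvnpew".

jtgrvnpew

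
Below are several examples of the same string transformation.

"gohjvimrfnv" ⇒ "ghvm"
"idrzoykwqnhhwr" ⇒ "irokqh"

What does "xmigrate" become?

xir

In each case the input is transformed by: delete the last 3 characters, then keep every other character starting from the first (positions 1st, 3rd, 5th, ...).
"xmigrate" → "xmigr" → "xir".
(Check on "gohjvimrfnv": → "gohjvimr" → "ghvm" ✓)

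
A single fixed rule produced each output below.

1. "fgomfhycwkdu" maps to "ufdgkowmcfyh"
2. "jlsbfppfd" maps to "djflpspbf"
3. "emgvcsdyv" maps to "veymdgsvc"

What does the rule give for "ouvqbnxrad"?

Looking at the pairs, the operation is to take characters alternately from the front and the back (1st, last, 2nd, 2nd-last, ...), then swap each adjacent pair of characters (1↔2, 3↔4, ...).
Applying both steps to "ouvqbnxrad": "oduavrqxbn", then "doaurvxqnb".

doaurvxqnb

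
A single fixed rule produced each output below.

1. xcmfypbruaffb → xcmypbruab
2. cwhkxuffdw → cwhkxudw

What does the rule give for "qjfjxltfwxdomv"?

qjjxltwxdomv

The rule is to remove every "f".
Doing the same to "qjfjxltfwxdomv": "qjjxltwxdomv".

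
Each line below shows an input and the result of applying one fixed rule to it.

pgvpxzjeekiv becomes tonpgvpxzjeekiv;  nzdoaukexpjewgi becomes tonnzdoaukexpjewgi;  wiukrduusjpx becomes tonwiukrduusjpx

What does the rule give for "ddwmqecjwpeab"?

tonddwmqecjwpeab

What's happening: prepend "ton".
"ddwmqecjwpeab" → "tonddwmqecjwpeab".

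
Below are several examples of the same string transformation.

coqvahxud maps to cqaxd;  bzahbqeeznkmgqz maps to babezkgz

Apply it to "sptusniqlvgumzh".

stsilgmh

What's happening: keep every other character starting from the first (positions 1st, 3rd, 5th, ...).
Applying that to "sptusniqlvgumzh" gives "stsilgmh".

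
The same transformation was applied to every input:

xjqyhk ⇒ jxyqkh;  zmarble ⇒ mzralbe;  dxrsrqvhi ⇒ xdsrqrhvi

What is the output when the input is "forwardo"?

Each output is the input with this applied: swap each adjacent pair of characters (1↔2, 3↔4, ...).
For "forwardo" the result is "ofwrraod".

ofwrraod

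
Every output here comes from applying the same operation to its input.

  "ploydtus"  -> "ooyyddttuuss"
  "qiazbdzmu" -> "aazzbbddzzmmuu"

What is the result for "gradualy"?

Looking at the pairs, the operation is to delete the first 2 characters, then double every character.
Applying both steps to "gradualy": "adualy", then "aadduuaallyy".

aadduuaallyy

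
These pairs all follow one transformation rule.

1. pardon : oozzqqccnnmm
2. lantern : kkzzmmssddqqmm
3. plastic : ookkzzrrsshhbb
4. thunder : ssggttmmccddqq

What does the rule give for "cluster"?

The rule is to double every character, then shift every letter 1 place backward in the alphabet (wrapping around).
Starting from "cluster": after the first operation, "cclluusstteerr"; after the second, "bbkkttrrssddqq".

bbkkttrrssddqq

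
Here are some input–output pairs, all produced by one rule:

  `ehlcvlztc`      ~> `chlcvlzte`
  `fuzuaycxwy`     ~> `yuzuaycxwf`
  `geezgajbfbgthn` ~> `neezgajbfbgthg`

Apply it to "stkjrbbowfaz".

ztkjrbbowfas

What's happening: swap the first and last characters.
For "stkjrbbowfaz" the result is "ztkjrbbowfas".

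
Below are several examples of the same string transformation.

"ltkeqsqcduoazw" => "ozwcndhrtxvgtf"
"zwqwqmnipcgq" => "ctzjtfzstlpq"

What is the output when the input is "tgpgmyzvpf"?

wijssyjcpb

Each output is the input with this applied: take characters alternately from the front and the back (1st, last, 2nd, 2nd-last, ...), then shift every letter 3 places forward in the alphabet (wrapping around).
On "tgpgmyzvpf": the first step gives "tfgppvgzmy", and the second then gives "wijssyjcpb".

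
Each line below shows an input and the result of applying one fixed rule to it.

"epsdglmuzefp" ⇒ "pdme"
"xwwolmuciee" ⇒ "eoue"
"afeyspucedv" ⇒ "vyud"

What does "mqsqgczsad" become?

The rule is to swap the first and last characters, then keep one character in every 3, starting at position 1 (positions 1st, 4th, 7th, ...).
Starting from "mqsqgczsad": after the first operation, "dqsqgczsam"; after the second, "dqzm".

dqzm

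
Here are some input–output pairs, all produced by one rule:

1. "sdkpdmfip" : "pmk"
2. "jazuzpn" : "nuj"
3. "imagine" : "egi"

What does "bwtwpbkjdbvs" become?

sdbt

The rule is to reverse the string, then keep one character in every 3, starting at position 1 (positions 1st, 4th, 7th, ...).
For "bwtwpbkjdbvs", step one produces "svbdjkbpwtwb"; step two turns that into "sdbt".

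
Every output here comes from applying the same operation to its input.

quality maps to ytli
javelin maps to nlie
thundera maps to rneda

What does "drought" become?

The transformation: delete the first 3 characters, then sort the characters into reverse alphabetical order.
"drought" → "ught" → "uthg".

uthg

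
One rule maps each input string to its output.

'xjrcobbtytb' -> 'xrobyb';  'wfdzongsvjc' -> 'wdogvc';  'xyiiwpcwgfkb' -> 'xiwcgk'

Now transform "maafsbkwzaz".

maskzz

Rule — keep every other character starting from the first (positions 1st, 3rd, 5th, ...).
For "maafsbkwzaz" the result is "maskzz".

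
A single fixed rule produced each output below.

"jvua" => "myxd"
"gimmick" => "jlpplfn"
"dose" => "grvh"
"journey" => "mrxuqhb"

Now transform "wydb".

Each output is the input with this applied: shift every letter 3 places forward in the alphabet (wrapping around).
"wydb" → "zbge".

zbge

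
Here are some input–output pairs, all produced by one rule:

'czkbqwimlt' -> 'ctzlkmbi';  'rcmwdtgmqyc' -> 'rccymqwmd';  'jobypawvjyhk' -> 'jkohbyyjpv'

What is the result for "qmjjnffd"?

qdmfjf

The pattern: take characters alternately from the front and the back (1st, last, 2nd, 2nd-last, ...), then delete the last 2 characters.
Applying that to "qmjjnffd" gives "qdmfjf".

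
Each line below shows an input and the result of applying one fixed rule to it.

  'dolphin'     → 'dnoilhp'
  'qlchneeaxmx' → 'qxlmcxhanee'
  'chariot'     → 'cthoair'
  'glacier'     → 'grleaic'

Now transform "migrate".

Rule — take characters alternately from the front and the back (1st, last, 2nd, 2nd-last, ...).
So "migrate" becomes "meitgar".

meitgar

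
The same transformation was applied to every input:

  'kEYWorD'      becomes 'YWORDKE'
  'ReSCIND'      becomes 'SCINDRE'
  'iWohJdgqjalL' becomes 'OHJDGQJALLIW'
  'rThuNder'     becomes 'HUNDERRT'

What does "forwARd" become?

Rule — move the first 2 characters to the end (rotate left by 2), then convert every letter to uppercase.
Applying both steps to "forwARd": "rwARdfo", then "RWARDFO".
(Check on "kEYWorD": → "YWorDkE" → "YWORDKE" ✓)

RWARDFO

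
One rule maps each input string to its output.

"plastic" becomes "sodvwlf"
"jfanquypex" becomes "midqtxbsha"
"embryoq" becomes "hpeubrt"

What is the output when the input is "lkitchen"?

Looking at the pairs, the operation is to shift every letter 3 places forward in the alphabet (wrapping around).
On "lkitchen" that produces "onlwfkhq".

onlwfkhq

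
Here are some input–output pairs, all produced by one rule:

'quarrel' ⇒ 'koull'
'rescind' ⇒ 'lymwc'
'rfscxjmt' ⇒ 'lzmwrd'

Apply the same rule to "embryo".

The rule is to delete the last 2 characters, then shift every letter 6 places backward in the alphabet (wrapping around).
Starting from "embryo": after the first operation, "embr"; after the second, "ygvl".

ygvl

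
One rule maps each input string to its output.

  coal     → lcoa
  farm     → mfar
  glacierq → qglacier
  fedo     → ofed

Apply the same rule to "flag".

The transformation: move the last character to the front.
On "flag" that produces "gfla".

gfla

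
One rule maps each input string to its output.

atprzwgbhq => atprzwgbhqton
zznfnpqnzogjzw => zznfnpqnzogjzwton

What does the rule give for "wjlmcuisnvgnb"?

The pattern: append "ton".
For "wjlmcuisnvgnb" the result is "wjlmcuisnvgnbton".

wjlmcuisnvgnbton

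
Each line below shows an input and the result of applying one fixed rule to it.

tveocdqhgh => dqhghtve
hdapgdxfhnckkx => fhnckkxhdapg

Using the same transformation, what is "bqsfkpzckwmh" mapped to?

zckwmhbqsf

The transformation: swap the front and back halves of the string, then delete the last 2 characters.
Working it through for "bqsfkpzckwmh": intermediate "zckwmhbqsfkp", final "zckwmhbqsf".
(Check on "hdapgdxfhnckkx": → "fhnckkxhdapgdx" → "fhnckkxhdapg" ✓)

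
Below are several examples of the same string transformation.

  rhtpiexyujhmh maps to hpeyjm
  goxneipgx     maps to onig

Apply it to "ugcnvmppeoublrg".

The transformation: keep every other character starting from the second (positions 2nd, 4th, 6th, ...).
So "ugcnvmppeoublrg" becomes "gnmpobr".

gnmpobr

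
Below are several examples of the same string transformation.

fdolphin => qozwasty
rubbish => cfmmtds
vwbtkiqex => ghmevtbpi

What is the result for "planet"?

What's happening: shift every letter 11 places forward in the alphabet (wrapping around).
"planet" → "awlype".

awlype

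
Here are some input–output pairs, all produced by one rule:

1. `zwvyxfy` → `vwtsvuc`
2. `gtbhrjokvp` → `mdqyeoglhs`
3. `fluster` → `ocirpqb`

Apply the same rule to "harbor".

Rule — shift every letter 3 places backward in the alphabet (wrapping around), then move the last character to the front.
For "harbor" the result is "oexoyl".

oexoyl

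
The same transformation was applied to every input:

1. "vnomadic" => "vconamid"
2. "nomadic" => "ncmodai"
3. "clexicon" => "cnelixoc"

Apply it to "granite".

The pattern: move the last character to the front, then swap each adjacent pair of characters (1↔2, 3↔4, ...).
Applying both steps to "granite": "egranit", then "gearint".

gearint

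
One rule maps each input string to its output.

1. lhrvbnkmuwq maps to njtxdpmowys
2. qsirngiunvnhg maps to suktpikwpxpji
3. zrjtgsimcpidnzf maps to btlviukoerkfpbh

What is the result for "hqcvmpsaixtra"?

jsexoruckzvtc

The pattern: shift every letter 2 places forward in the alphabet (wrapping around).
Doing the same to "hqcvmpsaixtra": "jsexoruckzvtc".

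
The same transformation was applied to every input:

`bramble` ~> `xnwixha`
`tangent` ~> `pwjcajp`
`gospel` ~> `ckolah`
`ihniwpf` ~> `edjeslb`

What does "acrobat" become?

wynkxwp

Rule — shift every letter 4 places backward in the alphabet (wrapping around).
On "acrobat" that produces "wynkxwp".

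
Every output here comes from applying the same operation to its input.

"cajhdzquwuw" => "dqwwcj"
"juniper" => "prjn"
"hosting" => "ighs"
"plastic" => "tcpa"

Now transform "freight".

The pattern: keep every other character starting from the first (positions 1st, 3rd, 5th, ...), then move the first 2 characters to the end (rotate left by 2).
Working it through for "freight": intermediate "fegt", final "gtfe".

gtfe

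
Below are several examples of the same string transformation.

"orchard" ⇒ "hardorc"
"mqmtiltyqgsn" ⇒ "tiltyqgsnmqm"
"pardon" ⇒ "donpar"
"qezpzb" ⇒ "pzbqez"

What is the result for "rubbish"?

The pattern: move the first 3 characters to the end (rotate left by 3).
On "rubbish" that produces "bishrub".

bishrub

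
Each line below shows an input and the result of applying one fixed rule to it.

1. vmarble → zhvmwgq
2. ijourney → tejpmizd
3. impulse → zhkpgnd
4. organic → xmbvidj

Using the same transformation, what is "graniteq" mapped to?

In each case the input is transformed by: swap the first and last characters, then shift every letter 5 places backward in the alphabet (wrapping around).
"graniteq" → "qraniteg" → "lmvidozb".

lmvidozb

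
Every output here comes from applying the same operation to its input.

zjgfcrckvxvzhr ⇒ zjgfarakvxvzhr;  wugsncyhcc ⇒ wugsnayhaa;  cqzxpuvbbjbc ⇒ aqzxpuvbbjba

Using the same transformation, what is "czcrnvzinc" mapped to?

In each case the input is transformed by: replace every "c" with "a".
For "czcrnvzinc" the result is "azarnvzina".

azarnvzina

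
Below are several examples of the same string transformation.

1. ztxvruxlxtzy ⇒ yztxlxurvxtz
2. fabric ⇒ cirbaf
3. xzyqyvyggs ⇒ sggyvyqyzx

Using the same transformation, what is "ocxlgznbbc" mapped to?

cbbnzglxco

Looking at the pairs, the operation is to reverse the string.
For "ocxlgznbbc" the result is "cbbnzglxco".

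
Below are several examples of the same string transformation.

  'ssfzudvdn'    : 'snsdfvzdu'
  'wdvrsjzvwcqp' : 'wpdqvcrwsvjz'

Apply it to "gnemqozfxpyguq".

Looking at the pairs, the operation is to take characters alternately from the front and the back (1st, last, 2nd, 2nd-last, ...).
"gnemqozfxpyguq" → "gqnuegmyqpoxzf".

gqnuegmyqpoxzf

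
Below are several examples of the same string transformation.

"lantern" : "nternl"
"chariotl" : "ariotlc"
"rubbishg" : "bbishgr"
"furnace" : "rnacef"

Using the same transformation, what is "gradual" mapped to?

The pattern: move the first 2 characters to the end (rotate left by 2), then delete the last character.
"gradual" → "adualgr" → "adualg".

adualg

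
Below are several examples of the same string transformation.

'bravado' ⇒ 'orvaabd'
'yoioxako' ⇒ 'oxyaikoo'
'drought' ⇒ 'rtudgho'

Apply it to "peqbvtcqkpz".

What's happening: sort the characters into alphabetical order, then move the last 3 characters to the front (rotate right by 3).
For "peqbvtcqkpz", step one produces "bcekppqqtvz"; step two turns that into "tvzbcekppqq".
(Check on "drought": → "dghortu" → "rtudgho" ✓)

tvzbcekppqq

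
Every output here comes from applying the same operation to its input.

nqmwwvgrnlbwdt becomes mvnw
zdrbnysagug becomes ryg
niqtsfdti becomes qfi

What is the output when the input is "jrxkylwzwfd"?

xlw

The rule is to keep one character in every 3, starting at position 3 (positions 3rd, 6th, 9th, ...).
Doing the same to "jrxkylwzwfd": "xlw".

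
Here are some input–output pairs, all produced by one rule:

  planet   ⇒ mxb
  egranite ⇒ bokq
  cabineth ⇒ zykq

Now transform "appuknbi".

xmhy

The pattern: keep every other character starting from the first (positions 1st, 3rd, 5th, ...), then shift every letter 3 places backward in the alphabet (wrapping around).
"appuknbi" → "apkb" → "xmhy".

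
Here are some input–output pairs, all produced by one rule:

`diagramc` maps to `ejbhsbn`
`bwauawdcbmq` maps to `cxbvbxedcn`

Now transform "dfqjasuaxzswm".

egrkbtvbyatx

In each case the input is transformed by: delete the last character, then shift every letter 1 place forward in the alphabet (wrapping around).
Starting from "dfqjasuaxzswm": after the first operation, "dfqjasuaxzsw"; after the second, "egrkbtvbyatx".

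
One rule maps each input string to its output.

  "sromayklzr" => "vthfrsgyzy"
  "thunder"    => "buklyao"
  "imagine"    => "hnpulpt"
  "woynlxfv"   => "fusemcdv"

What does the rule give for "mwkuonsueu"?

Rule — move the first 2 characters to the end (rotate left by 2), then shift every letter 7 places forward in the alphabet (wrapping around).
Starting from "mwkuonsueu": after the first operation, "kuonsueumw"; after the second, "rbvuzblbtd".

rbvuzblbtd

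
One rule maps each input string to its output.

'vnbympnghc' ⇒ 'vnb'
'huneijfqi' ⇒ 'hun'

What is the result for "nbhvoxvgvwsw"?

nbh

The rule is to keep only the first 3 characters.
Applying that to "nbhvoxvgvwsw" gives "nbh".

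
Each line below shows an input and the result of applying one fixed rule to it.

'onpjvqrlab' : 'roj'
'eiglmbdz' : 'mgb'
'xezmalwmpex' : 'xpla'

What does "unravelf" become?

Rule — sort the characters into reverse alphabetical order, then keep one character in every 3, starting at position 2 (positions 2nd, 5th, 8th, ...).
"unravelf" → "ula".

ula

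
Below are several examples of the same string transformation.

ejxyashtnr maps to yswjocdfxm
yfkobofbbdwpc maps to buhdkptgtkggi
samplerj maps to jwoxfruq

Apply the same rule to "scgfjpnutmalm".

Rule — move the last 3 characters to the front (rotate right by 3), then shift every letter 5 places forward in the alphabet (wrapping around).
On "scgfjpnutmalm": the first step gives "almscgfjpnutm", and the second then gives "fqrxhlkouszyr".

fqrxhlkouszyr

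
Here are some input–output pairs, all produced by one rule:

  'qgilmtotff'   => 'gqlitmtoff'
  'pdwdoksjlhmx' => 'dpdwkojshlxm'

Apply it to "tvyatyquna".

Looking at the pairs, the operation is to swap each adjacent pair of characters (1↔2, 3↔4, ...).
So "tvyatyquna" becomes "vtayytuqan".

vtayytuqan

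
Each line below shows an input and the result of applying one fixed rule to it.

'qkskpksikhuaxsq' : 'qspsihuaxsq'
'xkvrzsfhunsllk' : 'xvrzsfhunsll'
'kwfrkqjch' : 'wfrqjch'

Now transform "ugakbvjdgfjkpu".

ugabvjdgfjpu

What's happening: remove every "k".
On "ugakbvjdgfjkpu" that produces "ugabvjdgfjpu".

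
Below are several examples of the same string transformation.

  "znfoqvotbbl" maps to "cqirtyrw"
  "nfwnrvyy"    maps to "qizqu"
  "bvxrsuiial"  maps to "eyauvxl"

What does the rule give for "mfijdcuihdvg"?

pilmgfxlk

What's happening: delete the last 3 characters, then shift every letter 3 places forward in the alphabet (wrapping around).
On "mfijdcuihdvg": the first step gives "mfijdcuih", and the second then gives "pilmgfxlk".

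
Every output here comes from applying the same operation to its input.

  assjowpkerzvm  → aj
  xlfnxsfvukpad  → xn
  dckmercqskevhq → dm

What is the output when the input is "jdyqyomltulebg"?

jq

The rule is to keep one character in every 3, starting at position 1 (positions 1st, 4th, 7th, ...), then delete the last 3 characters.
So "jdyqyomltulebg" becomes "jq".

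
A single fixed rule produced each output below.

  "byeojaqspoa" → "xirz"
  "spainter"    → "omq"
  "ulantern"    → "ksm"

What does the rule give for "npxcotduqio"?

ontn

In each case the input is transformed by: keep one character in every 3, starting at position 2 (positions 2nd, 5th, 8th, ...), then shift every letter 1 place backward in the alphabet (wrapping around).
For "npxcotduqio", step one produces "pouo"; step two turns that into "ontn".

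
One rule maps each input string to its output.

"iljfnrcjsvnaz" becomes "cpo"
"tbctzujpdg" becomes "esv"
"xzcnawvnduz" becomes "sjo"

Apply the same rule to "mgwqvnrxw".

The pattern: shift every letter 11 places backward in the alphabet (wrapping around), then keep only the last 3 characters.
Starting from "mgwqvnrxw": after the first operation, "bvlfkcgml"; after the second, "gml".
(Check on "tbctzujpdg": → "iqriojyesv" → "esv" ✓)

gml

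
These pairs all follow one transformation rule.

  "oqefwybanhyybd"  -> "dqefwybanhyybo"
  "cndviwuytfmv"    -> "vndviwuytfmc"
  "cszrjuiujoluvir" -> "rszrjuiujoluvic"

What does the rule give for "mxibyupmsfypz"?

zxibyupmsfypm

Looking at the pairs, the operation is to swap the first and last characters.
Doing the same to "mxibyupmsfypz": "zxibyupmsfypm".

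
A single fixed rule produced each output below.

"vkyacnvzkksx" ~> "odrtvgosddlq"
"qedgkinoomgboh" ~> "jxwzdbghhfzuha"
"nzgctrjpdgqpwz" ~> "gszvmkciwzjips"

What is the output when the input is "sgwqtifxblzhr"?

lzpjmbyquesak

In each case the input is transformed by: shift every letter 7 places backward in the alphabet (wrapping around).
Doing the same to "sgwqtifxblzhr": "lzpjmbyquesak".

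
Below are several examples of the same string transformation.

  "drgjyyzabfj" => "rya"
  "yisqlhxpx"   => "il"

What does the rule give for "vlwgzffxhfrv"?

lzx

The transformation: delete the last 2 characters, then keep one character in every 3, starting at position 2 (positions 2nd, 5th, 8th, ...).
Applying both steps to "vlwgzffxhfrv": "vlwgzffxhf", then "lzx".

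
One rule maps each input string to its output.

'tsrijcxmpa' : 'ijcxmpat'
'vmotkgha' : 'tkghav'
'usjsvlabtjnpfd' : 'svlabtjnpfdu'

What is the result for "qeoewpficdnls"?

The transformation: move the first character to the end, then delete the first 2 characters.
Working it through for "qeoewpficdnls": intermediate "eoewpficdnlsq", final "ewpficdnlsq".
(Check on "usjsvlabtjnpfd": → "sjsvlabtjnpfdu" → "svlabtjnpfdu" ✓)

ewpficdnlsq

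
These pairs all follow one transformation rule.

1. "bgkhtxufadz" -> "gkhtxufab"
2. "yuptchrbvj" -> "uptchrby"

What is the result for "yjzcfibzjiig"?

jzcfibzjiy

The rule is to delete the last 2 characters, then move the first character to the end.
Starting from "yjzcfibzjiig": after the first operation, "yjzcfibzji"; after the second, "jzcfibzjiy".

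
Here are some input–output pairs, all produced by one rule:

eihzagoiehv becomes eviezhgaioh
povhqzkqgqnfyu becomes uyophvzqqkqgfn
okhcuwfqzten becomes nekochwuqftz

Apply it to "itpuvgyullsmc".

sctiupgvuyllm

The transformation: swap each adjacent pair of characters (1↔2, 3↔4, ...), then move the last 2 characters to the front (rotate right by 2).
On "itpuvgyullsmc": the first step gives "tiupgvuyllmsc", and the second then gives "sctiupgvuyllm".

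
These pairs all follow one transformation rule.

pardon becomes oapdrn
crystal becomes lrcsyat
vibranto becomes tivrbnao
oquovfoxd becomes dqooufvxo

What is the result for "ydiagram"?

adyairgm

The transformation: swap each adjacent pair of characters (1↔2, 3↔4, ...), then move the last character to the front.
Applying both steps to "ydiagram": "dyairgma", then "adyairgm".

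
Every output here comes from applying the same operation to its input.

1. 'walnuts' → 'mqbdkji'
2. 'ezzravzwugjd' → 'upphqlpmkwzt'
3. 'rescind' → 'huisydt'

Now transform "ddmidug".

The pattern: shift every letter 10 places backward in the alphabet (wrapping around).
"ddmidug" → "ttcytkw".

ttcytkw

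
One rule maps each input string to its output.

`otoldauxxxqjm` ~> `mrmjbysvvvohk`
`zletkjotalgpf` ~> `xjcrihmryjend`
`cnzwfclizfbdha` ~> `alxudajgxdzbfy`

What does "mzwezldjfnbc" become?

The transformation: shift every letter 2 places backward in the alphabet (wrapping around).
For "mzwezldjfnbc" the result is "kxucxjbhdlza".

kxucxjbhdlza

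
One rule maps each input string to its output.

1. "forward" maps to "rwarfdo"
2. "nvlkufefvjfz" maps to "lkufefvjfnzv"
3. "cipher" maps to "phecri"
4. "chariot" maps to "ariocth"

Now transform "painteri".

The rule is to swap the first and last characters, then move the first 2 characters to the end (rotate left by 2).
On "painteri" that produces "interpia".

interpia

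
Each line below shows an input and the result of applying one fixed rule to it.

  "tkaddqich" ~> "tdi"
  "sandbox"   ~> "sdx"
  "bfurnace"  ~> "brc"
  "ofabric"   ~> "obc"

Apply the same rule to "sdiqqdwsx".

The rule is to keep one character in every 3, starting at position 1 (positions 1st, 4th, 7th, ...).
For "sdiqqdwsx" the result is "sqw".

sqw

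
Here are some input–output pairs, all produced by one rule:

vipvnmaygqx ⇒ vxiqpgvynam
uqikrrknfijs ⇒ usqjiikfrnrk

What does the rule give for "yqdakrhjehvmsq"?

Each output is the input with this applied: take characters alternately from the front and the back (1st, last, 2nd, 2nd-last, ...).
For "yqdakrhjehvmsq" the result is "yqqsdmavkhrehj".

yqqsdmavkhrehj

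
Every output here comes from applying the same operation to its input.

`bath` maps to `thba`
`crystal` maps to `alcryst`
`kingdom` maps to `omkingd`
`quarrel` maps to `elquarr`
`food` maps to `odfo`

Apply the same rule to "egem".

Each output is the input with this applied: move the last 2 characters to the front (rotate right by 2).
So "egem" becomes "emeg".

emeg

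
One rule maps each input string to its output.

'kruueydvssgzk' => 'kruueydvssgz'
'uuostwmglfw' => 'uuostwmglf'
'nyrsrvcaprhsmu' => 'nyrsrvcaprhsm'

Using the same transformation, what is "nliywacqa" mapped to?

The transformation: delete the last character.
Doing the same to "nliywacqa": "nliywacq".

nliywacq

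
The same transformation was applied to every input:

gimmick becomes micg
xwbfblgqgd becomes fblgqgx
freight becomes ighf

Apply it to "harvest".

vesh

The rule is to swap the first and last characters, then delete the first 3 characters.
"harvest" → "tarvesh" → "vesh".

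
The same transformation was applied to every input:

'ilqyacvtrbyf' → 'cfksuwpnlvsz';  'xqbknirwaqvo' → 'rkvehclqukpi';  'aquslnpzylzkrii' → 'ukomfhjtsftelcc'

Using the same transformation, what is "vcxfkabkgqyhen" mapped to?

The pattern: shift every letter 6 places backward in the alphabet (wrapping around).
"vcxfkabkgqyhen" → "pwrzeuveaksbyh".

pwrzeuveaksbyh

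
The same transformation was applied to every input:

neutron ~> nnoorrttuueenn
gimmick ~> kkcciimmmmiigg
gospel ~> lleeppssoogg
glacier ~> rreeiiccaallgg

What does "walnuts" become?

ssttuunnllaaww

Rule — double every character, then reverse the string.
On "walnuts": the first step gives "wwaallnnuuttss", and the second then gives "ssttuunnllaaww".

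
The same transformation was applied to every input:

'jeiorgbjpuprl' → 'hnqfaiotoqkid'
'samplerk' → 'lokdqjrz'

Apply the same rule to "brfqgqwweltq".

epfpvvdkspaq

In each case the input is transformed by: shift every letter 1 place backward in the alphabet (wrapping around), then move the first 2 characters to the end (rotate left by 2).
For "brfqgqwweltq" the result is "epfpvvdkspaq".
(Check on "samplerk": → "rzlokdqj" → "lokdqjrz" ✓)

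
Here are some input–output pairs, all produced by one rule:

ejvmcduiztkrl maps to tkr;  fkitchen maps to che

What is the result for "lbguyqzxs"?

What's happening: move the last character to the front, then keep only the last 3 characters.
"lbguyqzxs" → "slbguyqzx" → "qzx".

qzx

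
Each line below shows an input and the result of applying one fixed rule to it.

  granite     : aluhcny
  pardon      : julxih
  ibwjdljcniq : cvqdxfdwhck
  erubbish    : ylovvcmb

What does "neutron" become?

hyonlih

Each output is the input with this applied: shift every letter 6 places backward in the alphabet (wrapping around).
For "neutron" the result is "hyonlih".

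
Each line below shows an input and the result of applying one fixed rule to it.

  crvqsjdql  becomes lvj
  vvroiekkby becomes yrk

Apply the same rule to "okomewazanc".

Each output is the input with this applied: take characters alternately from the front and the back (1st, last, 2nd, 2nd-last, ...), then keep one character in every 3, starting at position 2 (positions 2nd, 5th, 8th, ...).
"okomewazanc" → "ocknoamzeaw" → "cozw".
(Check on "vvroiekkby": → "vyvbrkokie" → "yrk" ✓)

cozw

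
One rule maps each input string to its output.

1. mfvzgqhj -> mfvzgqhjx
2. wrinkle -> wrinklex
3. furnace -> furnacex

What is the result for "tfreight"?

Each output is the input with this applied: append "x".
So "tfreight" becomes "tfreightx".

tfreightx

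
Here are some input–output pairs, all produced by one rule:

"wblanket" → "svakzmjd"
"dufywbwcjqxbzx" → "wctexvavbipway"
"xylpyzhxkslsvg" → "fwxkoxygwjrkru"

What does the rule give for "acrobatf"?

The pattern: move the last character to the front, then shift every letter 1 place backward in the alphabet (wrapping around).
"acrobatf" → "facrobat" → "ezbqnazs".
(Check on "dufywbwcjqxbzx": → "xdufywbwcjqxbz" → "wctexvavbipway" ✓)

ezbqnazs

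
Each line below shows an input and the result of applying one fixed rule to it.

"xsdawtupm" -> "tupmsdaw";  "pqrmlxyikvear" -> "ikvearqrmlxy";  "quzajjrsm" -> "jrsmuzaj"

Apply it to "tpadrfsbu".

fsbupadr

The rule is to delete the first character, then swap the front and back halves of the string.
"tpadrfsbu" → "fsbupadr".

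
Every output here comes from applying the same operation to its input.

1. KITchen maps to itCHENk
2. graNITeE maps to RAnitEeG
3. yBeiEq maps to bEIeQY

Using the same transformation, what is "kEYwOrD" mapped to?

The rule is to flip the case of every letter, then move the first character to the end.
Working it through for "kEYwOrD": intermediate "KeyWoRd", final "eyWoRdK".

eyWoRdK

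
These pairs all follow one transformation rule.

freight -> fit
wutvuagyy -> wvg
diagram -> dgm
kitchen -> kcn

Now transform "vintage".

vte

Each output is the input with this applied: keep one character in every 3, starting at position 1 (positions 1st, 4th, 7th, ...).
Applying that to "vintage" gives "vte".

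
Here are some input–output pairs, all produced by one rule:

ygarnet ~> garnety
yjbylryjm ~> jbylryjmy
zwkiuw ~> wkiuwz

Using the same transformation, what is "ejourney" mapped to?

Looking at the pairs, the operation is to move the first character to the end.
Applying that to "ejourney" gives "journeye".

journeye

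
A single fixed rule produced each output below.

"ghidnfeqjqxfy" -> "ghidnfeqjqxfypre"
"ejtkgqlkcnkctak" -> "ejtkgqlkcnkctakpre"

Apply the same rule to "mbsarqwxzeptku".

mbsarqwxzeptkupre

Each output is the input with this applied: append "pre".
So "mbsarqwxzeptku" becomes "mbsarqwxzeptkupre".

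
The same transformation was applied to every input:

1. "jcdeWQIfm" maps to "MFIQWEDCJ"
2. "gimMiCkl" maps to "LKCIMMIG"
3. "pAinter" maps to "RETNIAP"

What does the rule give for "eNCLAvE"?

EVALCNE

The transformation: reverse the string, then convert every letter to uppercase.
Starting from "eNCLAvE": after the first operation, "EvALCNe"; after the second, "EVALCNE".
(Check on "pAinter": → "retniAp" → "RETNIAP" ✓)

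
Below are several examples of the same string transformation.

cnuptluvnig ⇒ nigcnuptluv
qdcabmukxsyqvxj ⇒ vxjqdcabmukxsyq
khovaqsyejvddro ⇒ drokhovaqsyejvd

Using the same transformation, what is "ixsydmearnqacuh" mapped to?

cuhixsydmearnqa

The pattern: move the last 3 characters to the front (rotate right by 3).
Applying that to "ixsydmearnqacuh" gives "cuhixsydmearnqa".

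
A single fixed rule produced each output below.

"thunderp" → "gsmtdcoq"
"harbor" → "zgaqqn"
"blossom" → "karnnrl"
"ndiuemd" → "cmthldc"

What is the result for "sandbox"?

zrcmnaw

Each output is the input with this applied: swap each adjacent pair of characters (1↔2, 3↔4, ...), then shift every letter 1 place backward in the alphabet (wrapping around).
"sandbox" → "zrcmnaw".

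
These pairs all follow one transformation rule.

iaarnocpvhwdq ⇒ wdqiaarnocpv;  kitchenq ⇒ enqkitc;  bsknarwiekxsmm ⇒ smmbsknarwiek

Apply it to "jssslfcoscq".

scqjssslfc

Each output is the input with this applied: move the last 3 characters to the front (rotate right by 3), then delete the last character.
For "jssslfcoscq", step one produces "scqjssslfco"; step two turns that into "scqjssslfc".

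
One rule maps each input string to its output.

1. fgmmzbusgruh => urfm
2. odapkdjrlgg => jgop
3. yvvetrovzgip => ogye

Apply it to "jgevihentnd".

enjv

What's happening: keep one character in every 3, starting at position 1 (positions 1st, 4th, 7th, ...), then swap the front and back halves of the string.
On "jgevihentnd": the first step gives "jven", and the second then gives "enjv".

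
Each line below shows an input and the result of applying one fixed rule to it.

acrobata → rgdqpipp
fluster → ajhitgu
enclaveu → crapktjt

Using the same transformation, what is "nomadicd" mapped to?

Each output is the input with this applied: move the first character to the end, then shift every letter 11 places backward in the alphabet (wrapping around).
"nomadicd" → "omadicdn" → "dbpsxrsc".
(Check on "acrobata": → "crobataa" → "rgdqpipp" ✓)

dbpsxrsc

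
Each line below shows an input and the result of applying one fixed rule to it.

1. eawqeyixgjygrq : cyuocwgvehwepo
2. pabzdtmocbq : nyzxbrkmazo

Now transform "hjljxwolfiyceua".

What's happening: shift every letter 2 places backward in the alphabet (wrapping around).
On "hjljxwolfiyceua" that produces "fhjhvumjdgwacsy".

fhjhvumjdgwacsy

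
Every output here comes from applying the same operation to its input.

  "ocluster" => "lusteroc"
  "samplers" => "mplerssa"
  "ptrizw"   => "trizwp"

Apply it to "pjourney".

ourneypj

The pattern: move the last 2 characters to the front (rotate right by 2), then swap the front and back halves of the string.
Applying both steps to "pjourney": "eypjourn", then "ourneypj".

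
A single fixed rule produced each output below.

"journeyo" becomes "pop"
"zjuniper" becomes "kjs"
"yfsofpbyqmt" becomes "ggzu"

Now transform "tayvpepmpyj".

In each case the input is transformed by: keep one character in every 3, starting at position 2 (positions 2nd, 5th, 8th, ...), then shift every letter 1 place forward in the alphabet (wrapping around).
On "tayvpepmpyj": the first step gives "apmj", and the second then gives "bqnk".

bqnk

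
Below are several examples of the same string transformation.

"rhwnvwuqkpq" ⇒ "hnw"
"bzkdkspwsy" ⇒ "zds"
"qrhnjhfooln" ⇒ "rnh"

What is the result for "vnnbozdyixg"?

nbz

What's happening: keep every other character starting from the second (positions 2nd, 4th, 6th, ...), then keep only the first 3 characters.
Starting from "vnnbozdyixg": after the first operation, "nbzyx"; after the second, "nbz".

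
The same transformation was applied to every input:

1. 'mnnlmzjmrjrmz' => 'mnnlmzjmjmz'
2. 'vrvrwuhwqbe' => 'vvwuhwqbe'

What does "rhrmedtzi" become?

hmedtzi

In each case the input is transformed by: remove every "r".
For "rhrmedtzi" the result is "hmedtzi".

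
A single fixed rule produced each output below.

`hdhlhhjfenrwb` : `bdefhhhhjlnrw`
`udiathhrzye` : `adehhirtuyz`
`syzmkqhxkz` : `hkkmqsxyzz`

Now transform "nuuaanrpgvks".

Looking at the pairs, the operation is to sort the characters into alphabetical order.
So "nuuaanrpgvks" becomes "aagknnprsuuv".

aagknnprsuuv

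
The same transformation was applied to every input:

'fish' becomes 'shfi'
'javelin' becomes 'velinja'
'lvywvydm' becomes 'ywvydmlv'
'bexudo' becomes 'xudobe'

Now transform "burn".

In each case the input is transformed by: move the first 2 characters to the end (rotate left by 2).
On "burn" that produces "rnbu".

rnbu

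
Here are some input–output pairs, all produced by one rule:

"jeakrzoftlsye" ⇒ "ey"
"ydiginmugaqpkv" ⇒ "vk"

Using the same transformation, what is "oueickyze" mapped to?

Rule — reverse the string, then keep only the first 2 characters.
Applying both steps to "oueickyze": "ezykcieuo", then "ez".
(Check on "ydiginmugaqpkv": → "vkpqagumnigidy" → "vk" ✓)

ez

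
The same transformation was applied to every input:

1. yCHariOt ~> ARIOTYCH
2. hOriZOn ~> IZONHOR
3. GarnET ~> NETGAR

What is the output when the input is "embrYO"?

RYOEMB

What's happening: move the first 3 characters to the end (rotate left by 3), then convert every letter to uppercase.
Applying both steps to "embrYO": "rYOemb", then "RYOEMB".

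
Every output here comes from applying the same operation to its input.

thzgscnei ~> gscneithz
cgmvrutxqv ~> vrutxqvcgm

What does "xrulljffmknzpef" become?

The pattern: move the first 3 characters to the end (rotate left by 3).
"xrulljffmknzpef" → "lljffmknzpefxru".

lljffmknzpefxru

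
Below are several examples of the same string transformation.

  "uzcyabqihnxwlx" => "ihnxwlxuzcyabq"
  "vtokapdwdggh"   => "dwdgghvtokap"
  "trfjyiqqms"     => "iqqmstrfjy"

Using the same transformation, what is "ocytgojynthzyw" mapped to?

ynthzywocytgoj

What's happening: swap the front and back halves of the string.
So "ocytgojynthzyw" becomes "ynthzywocytgoj".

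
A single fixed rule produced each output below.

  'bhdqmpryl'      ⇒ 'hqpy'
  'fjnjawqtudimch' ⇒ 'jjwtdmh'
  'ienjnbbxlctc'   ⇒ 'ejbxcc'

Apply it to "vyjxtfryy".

The pattern: keep every other character starting from the second (positions 2nd, 4th, 6th, ...).
So "vyjxtfryy" becomes "yxfy".

yxfy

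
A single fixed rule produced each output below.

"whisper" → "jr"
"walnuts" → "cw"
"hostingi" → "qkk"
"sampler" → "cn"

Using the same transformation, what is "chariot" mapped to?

The pattern: shift every letter 2 places forward in the alphabet (wrapping around), then keep one character in every 3, starting at position 2 (positions 2nd, 5th, 8th, ...).
Applying both steps to "chariot": "ejctkqv", then "jk".
(Check on "sampler": → "ucorngt" → "cn" ✓)

jk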